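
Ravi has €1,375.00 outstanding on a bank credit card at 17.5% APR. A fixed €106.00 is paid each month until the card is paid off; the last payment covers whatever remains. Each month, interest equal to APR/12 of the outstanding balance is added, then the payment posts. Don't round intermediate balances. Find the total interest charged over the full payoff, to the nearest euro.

€160

Monthly rate r = 17.5%/12 = 1.45833% = 0.0145833.
Payoff takes n = ⌈−ln(1 − rB₀/P)/ln(1+r)⌉ = ⌈14.484⌉ = 15 payments; the last is €51.48.
Total paid = 14·€106.00 + €51.48 = €1,535.48.
Total interest = total paid − principal = €1,535.48 − €1,375.00 = €160.48.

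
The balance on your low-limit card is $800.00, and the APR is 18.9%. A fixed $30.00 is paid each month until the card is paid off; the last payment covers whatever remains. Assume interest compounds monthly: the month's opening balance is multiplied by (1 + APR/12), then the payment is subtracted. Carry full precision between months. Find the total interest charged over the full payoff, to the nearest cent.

$245.75

Monthly rate r = 18.9%/12 = 1.575% = 0.01575.
Payoff takes n = ⌈−ln(1 − rB₀/P)/ln(1+r)⌉ = ⌈34.858⌉ = 35 payments; the last is $25.75.
Total paid = 34·$30.00 + $25.75 = $1,045.75.
Total interest = total paid − principal = $1,045.75 − $800.00 = $245.75.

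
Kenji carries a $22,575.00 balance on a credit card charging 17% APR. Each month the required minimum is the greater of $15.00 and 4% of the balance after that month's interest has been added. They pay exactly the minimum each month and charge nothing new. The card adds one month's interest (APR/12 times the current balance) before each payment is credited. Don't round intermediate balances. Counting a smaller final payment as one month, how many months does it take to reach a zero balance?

185 months

Monthly rate r = 17%/12 = 1.41667% = 0.0141667.
While 4% of the post-interest balance exceeds $15.00, each month B ← (B·(1+r))·(1 − 0.04), i.e. B shrinks by the factor (1+r)·0.96 = 0.9736.
This holds for months 1–154. Entering month 155 the balance is $366.64; 4% of the post-interest balance is now below $15.00, so the flat $15.00 minimum applies from here.
From month 155 a fixed $15.00 at rate r clears $366.64 in 31 more payments. Total: 154 + 31 = 185 months.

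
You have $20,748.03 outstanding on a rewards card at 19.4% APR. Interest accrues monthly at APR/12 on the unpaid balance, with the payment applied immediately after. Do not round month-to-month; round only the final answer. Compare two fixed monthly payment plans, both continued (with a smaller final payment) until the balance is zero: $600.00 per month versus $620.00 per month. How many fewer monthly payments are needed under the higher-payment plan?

Monthly rate r = 19.4%/12 = 1.61667% = 0.0161667.
At $600.00/mo: n = ⌈−ln(1 − rB₀/P)/ln(1+r)⌉ = 52 payments (last $34.09); total interest = total paid − $20,748.03 = $9,886.06.
At $620.00/mo: 49 payments (last $346.60); total interest $9,358.57.
Payments saved = 52 − 49 = 3.

3 fewer payments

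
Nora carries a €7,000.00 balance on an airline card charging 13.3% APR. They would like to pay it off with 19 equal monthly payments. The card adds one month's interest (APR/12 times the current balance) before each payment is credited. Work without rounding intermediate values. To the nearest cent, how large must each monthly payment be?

€410.60

Monthly rate r = 13.3%/12 = 1.10833% = 0.0110833.
Level-payment amortization: P = B₀·r / (1 − (1+r)^(−n)) = 7000.00·0.0110833 / (1 − 1.01108^(−19)).
Denominator 1 − (1+r)^(−19) = 0.188949455.
P = 77.5833 / 0.188949455 ≈ 410.60.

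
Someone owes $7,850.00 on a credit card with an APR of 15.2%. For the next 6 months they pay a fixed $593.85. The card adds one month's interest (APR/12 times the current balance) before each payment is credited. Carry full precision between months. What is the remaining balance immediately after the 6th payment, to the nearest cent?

$4,787.96

Monthly rate r = 15.2%/12 = 1.26667% = 0.0126667.
Each month: B ← B·(1+r) − $593.85.
Month 1: interest $99.43; balance after payment $7,355.58.
Month 2: interest $93.17; balance after payment $6,854.90.
Month 3: interest $86.83; balance after payment $6,347.88.
Month 4: interest $80.41; balance after payment $5,834.44.
Month 5: interest $73.90; balance after payment $5,314.49.
Month 6: interest $67.32; balance after payment $4,787.96.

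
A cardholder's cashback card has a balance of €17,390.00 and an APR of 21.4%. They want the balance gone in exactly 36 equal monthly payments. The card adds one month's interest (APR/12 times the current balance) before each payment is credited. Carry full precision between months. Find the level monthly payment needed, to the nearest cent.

Monthly rate r = 21.4%/12 = 1.78333% = 0.0178333.
Level-payment amortization: P = B₀·r / (1 − (1+r)^(−n)) = 17390.00·0.0178333 / (1 − 1.01783^(−36)).
Denominator 1 − (1+r)^(−36) = 0.470775558.
P = 310.122 / 0.470775558 ≈ 658.75.

€658.75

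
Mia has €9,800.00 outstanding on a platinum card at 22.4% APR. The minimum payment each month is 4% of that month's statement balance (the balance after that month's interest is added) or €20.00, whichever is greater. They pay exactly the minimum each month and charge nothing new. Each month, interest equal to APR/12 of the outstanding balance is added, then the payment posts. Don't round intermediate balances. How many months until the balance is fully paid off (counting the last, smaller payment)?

168 months

Monthly rate r = 22.4%/12 = 1.86667% = 0.0186667.
While 4% of the post-interest balance exceeds €20.00, each month B ← (B·(1+r))·(1 − 0.04), i.e. B shrinks by the factor (1+r)·0.96 = 0.97792.
This holds for months 1–135. Entering month 136 the balance is €481.03; 4% of the post-interest balance is now below €20.00, so the flat €20.00 minimum applies from here.
From month 136 a fixed €20.00 at rate r clears €481.03 in 33 more payments. Total: 135 + 33 = 168 months.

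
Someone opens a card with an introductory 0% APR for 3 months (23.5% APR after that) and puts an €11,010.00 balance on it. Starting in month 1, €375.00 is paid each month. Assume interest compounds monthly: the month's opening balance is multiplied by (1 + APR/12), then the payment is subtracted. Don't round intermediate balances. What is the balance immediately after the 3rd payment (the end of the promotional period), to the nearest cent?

Promo months 1–3 at r₀ = 0%/12 = 0; months 4+ at r₁ = 23.5%/12 = 0.0195833.
After month 3 (no interest yet): B = €11,010.00 − 3·€375.00 = €9,885.00.

€9,885.00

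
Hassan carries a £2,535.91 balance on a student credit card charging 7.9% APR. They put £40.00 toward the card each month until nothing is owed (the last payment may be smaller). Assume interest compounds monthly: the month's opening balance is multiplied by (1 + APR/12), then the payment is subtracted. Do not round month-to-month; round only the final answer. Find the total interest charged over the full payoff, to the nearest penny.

Monthly rate r = 7.9%/12 = 0.658333% = 0.00658333.
Payoff takes n = ⌈−ln(1 − rB₀/P)/ln(1+r)⌉ = ⌈82.326⌉ = 83 payments; the last is £13.05.
Total paid = 82·£40.00 + £13.05 = £3,293.05.
Total interest = total paid − principal = £3,293.05 − £2,535.91 = £757.14.

£757.14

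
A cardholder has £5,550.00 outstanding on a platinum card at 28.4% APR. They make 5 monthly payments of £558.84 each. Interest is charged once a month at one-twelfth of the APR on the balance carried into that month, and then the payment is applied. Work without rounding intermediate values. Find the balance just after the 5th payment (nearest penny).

Monthly rate r = 28.4%/12 = 2.36667% = 0.0236667.
Each month: B ← B·(1+r) − £558.84.
Month 1: interest £131.35; balance after payment £5,122.51.
Month 2: interest £121.23; balance after payment £4,684.90.
Month 3: interest £110.88; balance after payment £4,236.94.
Month 4: interest £100.27; balance after payment £3,778.37.
Month 5: interest £89.42; balance after payment £3,308.95.

£3,308.95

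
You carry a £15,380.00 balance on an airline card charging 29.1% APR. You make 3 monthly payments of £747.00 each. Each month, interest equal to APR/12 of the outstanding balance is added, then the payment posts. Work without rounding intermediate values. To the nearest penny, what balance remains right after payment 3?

Monthly rate r = 29.1%/12 = 2.425% = 0.02425.
Each month: B ← B·(1+r) − £747.00.
Month 1: interest £372.97; balance after payment £15,005.97.
Month 2: interest £363.89; balance after payment £14,622.86.
Month 3: interest £354.60; balance after payment £14,230.46.

£14,230.46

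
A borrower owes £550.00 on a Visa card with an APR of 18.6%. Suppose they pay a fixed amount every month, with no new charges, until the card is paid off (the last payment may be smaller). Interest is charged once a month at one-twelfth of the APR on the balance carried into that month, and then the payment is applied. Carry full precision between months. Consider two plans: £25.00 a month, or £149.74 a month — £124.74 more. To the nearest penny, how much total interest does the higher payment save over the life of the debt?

Monthly rate r = 18.6%/12 = 1.55% = 0.0155.
At £25.00/mo: n = ⌈−ln(1 − rB₀/P)/ln(1+r)⌉ = 28 payments (last £2.85); total interest = total paid − £550.00 = £127.85.
At £149.74/mo: 4 payments (last £121.61); total interest £20.83.
Interest saved = £127.85 − £20.83 = £107.02.

£107.02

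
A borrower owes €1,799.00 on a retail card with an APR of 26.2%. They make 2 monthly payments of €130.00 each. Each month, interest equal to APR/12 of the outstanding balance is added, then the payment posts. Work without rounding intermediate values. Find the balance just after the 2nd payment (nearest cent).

€1,615.58

Monthly rate r = 26.2%/12 = 2.18333% = 0.0218333.
Each month: B ← B·(1+r) − €130.00.
Month 1: interest €39.28; balance after payment €1,708.28.
Month 2: interest €37.30; balance after payment €1,615.58.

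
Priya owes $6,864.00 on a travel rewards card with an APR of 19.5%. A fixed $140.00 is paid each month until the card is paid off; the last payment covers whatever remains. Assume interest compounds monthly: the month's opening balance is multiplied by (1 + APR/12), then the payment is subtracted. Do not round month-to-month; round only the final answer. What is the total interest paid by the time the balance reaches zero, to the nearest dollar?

$6,973

Monthly rate r = 19.5%/12 = 1.625% = 0.01625.
Payoff takes n = ⌈−ln(1 − rB₀/P)/ln(1+r)⌉ = ⌈98.834⌉ = 99 payments; the last is $116.91.
Total paid = 98·$140.00 + $116.91 = $13,836.91.
Total interest = total paid − principal = $13,836.91 − $6,864.00 = $6,972.91.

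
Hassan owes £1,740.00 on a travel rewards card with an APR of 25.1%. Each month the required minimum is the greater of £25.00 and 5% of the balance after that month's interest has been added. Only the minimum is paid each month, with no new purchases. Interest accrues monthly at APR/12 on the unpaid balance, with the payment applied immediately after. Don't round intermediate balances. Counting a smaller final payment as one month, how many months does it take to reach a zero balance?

Monthly rate r = 25.1%/12 = 2.09167% = 0.0209167.
While 5% of the post-interest balance exceeds £25.00, each month B ← (B·(1+r))·(1 − 0.05), i.e. B shrinks by the factor (1+r)·0.95 = 0.96987.
This holds for months 1–42. Entering month 43 the balance is £481.43; 5% of the post-interest balance is now below £25.00, so the flat £25.00 minimum applies from here.
From month 43 a fixed £25.00 at rate r clears £481.43 in 25 more payments. Total: 42 + 25 = 67 months.

67 months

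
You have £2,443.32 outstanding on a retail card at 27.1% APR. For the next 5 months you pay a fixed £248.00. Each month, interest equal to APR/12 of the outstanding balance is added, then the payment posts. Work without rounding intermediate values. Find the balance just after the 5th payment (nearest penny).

£1,434.67

Monthly rate r = 27.1%/12 = 2.25833% = 0.0225833.
Each month: B ← B·(1+r) − £248.00.
Month 1: interest £55.18; balance after payment £2,250.50.
Month 2: interest £50.82; balance after payment £2,053.32.
Month 3: interest £46.37; balance after payment £1,851.69.
Month 4: interest £41.82; balance after payment £1,645.51.
Month 5: interest £37.16; balance after payment £1,434.67.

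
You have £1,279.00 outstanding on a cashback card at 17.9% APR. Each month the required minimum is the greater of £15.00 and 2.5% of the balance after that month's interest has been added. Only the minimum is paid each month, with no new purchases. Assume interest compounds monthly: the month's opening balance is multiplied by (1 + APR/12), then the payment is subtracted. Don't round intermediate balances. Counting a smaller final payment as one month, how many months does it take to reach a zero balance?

Monthly rate r = 17.9%/12 = 1.49167% = 0.0149167.
While 2.5% of the post-interest balance exceeds £15.00, each month B ← (B·(1+r))·(1 − 0.025), i.e. B shrinks by the factor (1+r)·0.975 = 0.98954.
This holds for months 1–74. Entering month 75 the balance is £587.57; 2.5% of the post-interest balance is now below £15.00, so the flat £15.00 minimum applies from here.
From month 75 a fixed £15.00 at rate r clears £587.57 in 60 more payments. Total: 74 + 60 = 134 months.

134 months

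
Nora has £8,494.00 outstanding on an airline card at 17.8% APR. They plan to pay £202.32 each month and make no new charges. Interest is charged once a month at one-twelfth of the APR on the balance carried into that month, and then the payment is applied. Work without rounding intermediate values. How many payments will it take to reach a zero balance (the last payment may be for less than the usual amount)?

67 payments

Monthly rate r = 17.8%/12 = 1.48333% = 0.0148333.
Recurrence: B ← B·(1+r) − £202.32.
Month 1: interest £125.99; balance after payment £8,417.67.
Month 2: interest £124.86; balance after payment £8,340.22.
Closed form: n = −ln(1 − rB₀/P)/ln(1+r) = −ln(0.37725)/ln(1.01483) ≈ 66.206, so the balance reaches zero during payment 67.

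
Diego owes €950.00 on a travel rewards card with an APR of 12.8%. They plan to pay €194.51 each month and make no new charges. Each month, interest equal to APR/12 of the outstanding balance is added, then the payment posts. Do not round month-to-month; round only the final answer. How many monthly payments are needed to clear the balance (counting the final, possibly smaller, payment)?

6 payments

Monthly rate r = 12.8%/12 = 1.06667% = 0.0106667.
Recurrence: B ← B·(1+r) − €194.51.
Month 1: interest €10.13; balance after payment €765.62.
Month 2: interest €8.17; balance after payment €579.28.
Month 3: interest €6.18; balance after payment €390.95.
Month 4: interest €4.17; balance after payment €200.61.
Month 5: interest €2.14; balance after payment €8.24.
Month 6: interest €0.09; balance after payment €0.00.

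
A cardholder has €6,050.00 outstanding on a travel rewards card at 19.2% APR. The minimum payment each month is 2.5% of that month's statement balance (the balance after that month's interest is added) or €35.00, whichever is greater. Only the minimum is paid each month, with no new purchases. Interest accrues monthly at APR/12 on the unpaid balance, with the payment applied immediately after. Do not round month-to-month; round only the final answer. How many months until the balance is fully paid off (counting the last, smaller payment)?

220 months

Monthly rate r = 19.2%/12 = 1.6% = 0.016.
While 2.5% of the post-interest balance exceeds €35.00, each month B ← (B·(1+r))·(1 − 0.025), i.e. B shrinks by the factor (1+r)·0.975 = 0.9906.
This holds for months 1–157. Entering month 158 the balance is €1,373.38; 2.5% of the post-interest balance is now below €35.00, so the flat €35.00 minimum applies from here.
From month 158 a fixed €35.00 at rate r clears €1,373.38 in 63 more payments. Total: 157 + 63 = 220 months.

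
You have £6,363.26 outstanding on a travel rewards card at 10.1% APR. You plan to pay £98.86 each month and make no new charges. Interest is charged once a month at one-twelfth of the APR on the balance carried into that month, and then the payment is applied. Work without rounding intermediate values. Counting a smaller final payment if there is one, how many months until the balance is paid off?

Monthly rate r = 10.1%/12 = 0.841667% = 0.00841667.
Recurrence: B ← B·(1+r) − £98.86.
Month 1: interest £53.56; balance after payment £6,317.96.
Month 2: interest £53.18; balance after payment £6,272.27.
Closed form: n = −ln(1 − rB₀/P)/ln(1+r) = −ln(0.45825)/ln(1.00842) ≈ 93.103, so the balance reaches zero during payment 94.

94 months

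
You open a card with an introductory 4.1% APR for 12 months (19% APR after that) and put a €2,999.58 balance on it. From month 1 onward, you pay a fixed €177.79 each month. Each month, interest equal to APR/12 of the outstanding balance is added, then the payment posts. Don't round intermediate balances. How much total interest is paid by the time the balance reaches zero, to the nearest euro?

Promo months 1–12 at r₀ = 4.1%/12 = 0.00341667; months 13+ at r₁ = 19%/12 = 0.0158333.
After month 12: iterate B ← B·(1+r₀) − €177.79 for 12 months → €950.87.
Then at r₁ with €177.79/mo: n₂ = −ln(1 − r₁·B/P)/ln(1+r₁) ≈ 5.63 → 6 more payments.
Total paid = 17·€177.79 + €112.78 = €3,135.21; interest = €3,135.21 − €2,999.58 = €135.63.

€136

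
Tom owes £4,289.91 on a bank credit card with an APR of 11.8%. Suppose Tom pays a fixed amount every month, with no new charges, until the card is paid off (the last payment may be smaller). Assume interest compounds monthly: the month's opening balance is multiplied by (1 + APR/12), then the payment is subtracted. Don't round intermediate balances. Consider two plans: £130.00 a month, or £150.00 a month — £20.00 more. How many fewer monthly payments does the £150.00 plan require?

Monthly rate r = 11.8%/12 = 0.983333% = 0.00983333.
At £130.00/mo: n = ⌈−ln(1 − rB₀/P)/ln(1+r)⌉ = 41 payments (last £11.74); total interest = total paid − £4,289.91 = £921.83.
At £150.00/mo: 34 payments (last £111.97); total interest £772.06.
Payments saved = 41 − 34 = 7.

7 fewer payments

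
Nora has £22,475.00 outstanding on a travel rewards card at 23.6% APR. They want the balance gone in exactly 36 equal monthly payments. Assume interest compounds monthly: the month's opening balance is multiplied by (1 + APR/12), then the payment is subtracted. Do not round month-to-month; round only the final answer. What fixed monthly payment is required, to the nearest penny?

£877.05

Monthly rate r = 23.6%/12 = 1.96667% = 0.0196667.
Level-payment amortization: P = B₀·r / (1 − (1+r)^(−n)) = 22475.00·0.0196667 / (1 − 1.01967^(−36)).
Denominator 1 − (1+r)^(−36) = 0.503974506.
P = 442.008 / 0.503974506 ≈ 877.05.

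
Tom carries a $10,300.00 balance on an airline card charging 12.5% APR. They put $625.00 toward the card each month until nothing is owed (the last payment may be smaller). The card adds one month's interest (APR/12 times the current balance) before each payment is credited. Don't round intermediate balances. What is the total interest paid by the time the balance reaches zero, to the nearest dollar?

Monthly rate r = 12.5%/12 = 1.04167% = 0.0104167.
Payoff takes n = ⌈−ln(1 − rB₀/P)/ln(1+r)⌉ = ⌈18.175⌉ = 19 payments; the last is $109.60.
Total paid = 18·$625.00 + $109.60 = $11,359.60.
Total interest = total paid − principal = $11,359.60 − $10,300.00 = $1,059.60.

$1,060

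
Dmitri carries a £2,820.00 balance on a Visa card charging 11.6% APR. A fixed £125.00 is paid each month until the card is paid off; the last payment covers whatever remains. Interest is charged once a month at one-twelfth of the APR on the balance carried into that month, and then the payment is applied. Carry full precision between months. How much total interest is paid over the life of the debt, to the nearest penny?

Monthly rate r = 11.6%/12 = 0.966667% = 0.00966667.
Payoff takes n = ⌈−ln(1 − rB₀/P)/ln(1+r)⌉ = ⌈25.571⌉ = 26 payments; the last is £71.57.
Total paid = 25·£125.00 + £71.57 = £3,196.57.
Total interest = total paid − principal = £3,196.57 − £2,820.00 = £376.57.

£376.57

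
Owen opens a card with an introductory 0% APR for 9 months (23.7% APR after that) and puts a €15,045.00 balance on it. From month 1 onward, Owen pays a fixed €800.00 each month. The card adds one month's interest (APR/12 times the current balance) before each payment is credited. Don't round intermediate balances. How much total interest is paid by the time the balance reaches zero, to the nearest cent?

€960.53

Promo months 1–9 at r₀ = 0%/12 = 0; months 10+ at r₁ = 23.7%/12 = 0.01975.
After month 9 (no interest yet): B = €15,045.00 − 9·€800.00 = €7,845.00.
Then at r₁ with €800.00/mo: n₂ = −ln(1 − r₁·B/P)/ln(1+r₁) ≈ 11.01 → 12 more payments.
Total paid = 20·€800.00 + €5.53 = €16,005.53; interest = €16,005.53 − €15,045.00 = €960.53.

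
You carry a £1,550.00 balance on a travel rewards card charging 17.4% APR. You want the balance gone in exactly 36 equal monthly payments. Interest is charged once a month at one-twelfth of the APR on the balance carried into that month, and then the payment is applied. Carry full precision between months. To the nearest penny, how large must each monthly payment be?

£55.57

Monthly rate r = 17.4%/12 = 1.45% = 0.0145.
Level-payment amortization: P = B₀·r / (1 − (1+r)^(−n)) = 1550.00·0.0145 / (1 − 1.0145^(−36)).
Denominator 1 − (1+r)^(−36) = 0.404439137.
P = 22.475 / 0.404439137 ≈ 55.57.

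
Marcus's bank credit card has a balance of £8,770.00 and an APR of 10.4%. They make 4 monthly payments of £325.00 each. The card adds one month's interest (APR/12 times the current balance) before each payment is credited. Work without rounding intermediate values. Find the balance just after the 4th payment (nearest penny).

£7,761.00

Monthly rate r = 10.4%/12 = 0.866667% = 0.00866667.
Each month: B ← B·(1+r) − £325.00.
Month 1: interest £76.01; balance after payment £8,521.01.
Month 2: interest £73.85; balance after payment £8,269.86.
Month 3: interest £71.67; balance after payment £8,016.53.
Month 4: interest £69.48; balance after payment £7,761.00.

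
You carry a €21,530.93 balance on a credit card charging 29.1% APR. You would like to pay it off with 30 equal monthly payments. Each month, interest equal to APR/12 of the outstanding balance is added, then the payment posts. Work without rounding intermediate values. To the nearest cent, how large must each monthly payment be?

€1,018.44

Monthly rate r = 29.1%/12 = 2.425% = 0.02425.
Level-payment amortization: P = B₀·r / (1 − (1+r)^(−n)) = 21530.93·0.02425 / (1 − 1.02425^(−30)).
Denominator 1 − (1+r)^(−30) = 0.51267261.
P = 522.125 / 0.51267261 ≈ 1018.44.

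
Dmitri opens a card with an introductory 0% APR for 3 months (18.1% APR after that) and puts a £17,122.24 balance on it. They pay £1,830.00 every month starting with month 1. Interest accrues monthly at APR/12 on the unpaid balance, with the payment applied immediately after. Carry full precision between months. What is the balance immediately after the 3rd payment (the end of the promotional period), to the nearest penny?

Promo months 1–3 at r₀ = 0%/12 = 0; months 4+ at r₁ = 18.1%/12 = 0.0150833.
After month 3 (no interest yet): B = £17,122.24 − 3·£1,830.00 = £11,632.24.

£11,632.24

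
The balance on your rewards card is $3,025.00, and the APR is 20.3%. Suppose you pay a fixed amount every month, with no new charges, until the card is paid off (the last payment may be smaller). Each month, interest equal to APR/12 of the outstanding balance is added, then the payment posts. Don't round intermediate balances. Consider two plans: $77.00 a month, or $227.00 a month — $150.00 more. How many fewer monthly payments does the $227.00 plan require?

Monthly rate r = 20.3%/12 = 1.69167% = 0.0169167.
At $77.00/mo: n = ⌈−ln(1 − rB₀/P)/ln(1+r)⌉ = 66 payments (last $9.23); total interest = total paid − $3,025.00 = $1,989.23.
At $227.00/mo: 16 payments (last $52.05); total interest $432.05.
Payments saved = 66 − 16 = 50.

50 fewer payments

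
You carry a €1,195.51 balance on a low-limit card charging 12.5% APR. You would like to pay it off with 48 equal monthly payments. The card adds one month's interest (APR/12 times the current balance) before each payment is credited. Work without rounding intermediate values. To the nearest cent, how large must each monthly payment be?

Monthly rate r = 12.5%/12 = 1.04167% = 0.0104167.
Level-payment amortization: P = B₀·r / (1 − (1+r)^(−n)) = 1195.51·0.0104167 / (1 − 1.01042^(−48)).
Denominator 1 − (1+r)^(−48) = 0.391898687.
P = 12.4532 / 0.391898687 ≈ 31.78.

€31.78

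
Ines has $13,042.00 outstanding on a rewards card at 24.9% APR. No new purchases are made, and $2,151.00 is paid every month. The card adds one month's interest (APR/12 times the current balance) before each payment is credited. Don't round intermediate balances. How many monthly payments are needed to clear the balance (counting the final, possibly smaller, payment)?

7 months

Monthly rate r = 24.9%/12 = 2.075% = 0.02075.
Recurrence: B ← B·(1+r) − $2,151.00.
Month 1: interest $270.62; balance after payment $11,161.62.
Month 2: interest $231.60; balance after payment $9,242.23.
Closed form: n = −ln(1 − rB₀/P)/ln(1+r) = −ln(0.87419)/ln(1.02075) ≈ 6.547, so the balance reaches zero during payment 7.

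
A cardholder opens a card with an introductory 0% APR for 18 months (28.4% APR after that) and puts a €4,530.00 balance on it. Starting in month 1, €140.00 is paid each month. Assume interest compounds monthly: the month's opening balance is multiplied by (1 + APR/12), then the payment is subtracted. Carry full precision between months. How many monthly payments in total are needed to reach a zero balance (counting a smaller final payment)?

Promo months 1–18 at r₀ = 0%/12 = 0; months 19+ at r₁ = 28.4%/12 = 0.0236667.
After month 18 (no interest yet): B = €4,530.00 − 18·€140.00 = €2,010.00.
Then at r₁ with €140.00/mo: n₂ = −ln(1 − r₁·B/P)/ln(1+r₁) ≈ 17.75 → 18 more payments.

36 payments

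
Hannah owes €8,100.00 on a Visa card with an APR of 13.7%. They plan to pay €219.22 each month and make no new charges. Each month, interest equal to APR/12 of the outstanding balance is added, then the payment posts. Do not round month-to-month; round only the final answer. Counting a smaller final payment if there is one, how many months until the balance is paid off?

Monthly rate r = 13.7%/12 = 1.14167% = 0.0114167.
Recurrence: B ← B·(1+r) − €219.22.
Month 1: interest €92.47; balance after payment €7,973.26.
Month 2: interest €91.03; balance after payment €7,845.06.
Closed form: n = −ln(1 − rB₀/P)/ln(1+r) = −ln(0.57816)/ln(1.01142) ≈ 48.265, so the balance reaches zero during payment 49.

49 payments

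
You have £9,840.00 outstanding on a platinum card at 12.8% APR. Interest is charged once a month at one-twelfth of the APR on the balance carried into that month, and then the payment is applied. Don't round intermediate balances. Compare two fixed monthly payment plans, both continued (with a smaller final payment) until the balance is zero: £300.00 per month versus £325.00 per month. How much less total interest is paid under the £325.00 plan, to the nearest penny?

Monthly rate r = 12.8%/12 = 1.06667% = 0.0106667.
At £300.00/mo: n = ⌈−ln(1 − rB₀/P)/ln(1+r)⌉ = 41 payments (last £174.86); total interest = total paid − £9,840.00 = £2,334.86.
At £325.00/mo: 37 payments (last £246.88); total interest £2,106.88.
Interest saved = £2,334.86 − £2,106.88 = £227.98.

£227.98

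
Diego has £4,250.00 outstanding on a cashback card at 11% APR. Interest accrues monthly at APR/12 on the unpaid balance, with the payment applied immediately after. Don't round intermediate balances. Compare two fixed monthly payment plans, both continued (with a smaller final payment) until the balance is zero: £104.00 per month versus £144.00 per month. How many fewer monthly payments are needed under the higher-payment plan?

Monthly rate r = 11%/12 = 0.916667% = 0.00916667.
At £104.00/mo: n = ⌈−ln(1 − rB₀/P)/ln(1+r)⌉ = 52 payments (last £45.62); total interest = total paid − £4,250.00 = £1,099.62.
At £144.00/mo: 35 payments (last £82.37); total interest £728.37.
Payments saved = 52 − 35 = 17.

17 fewer payments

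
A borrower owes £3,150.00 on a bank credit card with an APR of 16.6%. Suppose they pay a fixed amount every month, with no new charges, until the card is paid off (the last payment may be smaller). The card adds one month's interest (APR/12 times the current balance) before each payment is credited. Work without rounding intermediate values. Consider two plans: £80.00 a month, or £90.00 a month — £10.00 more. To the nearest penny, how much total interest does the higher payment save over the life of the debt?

£244.89

Monthly rate r = 16.6%/12 = 1.38333% = 0.0138333.
At £80.00/mo: n = ⌈−ln(1 − rB₀/P)/ln(1+r)⌉ = 58 payments (last £21.51); total interest = total paid − £3,150.00 = £1,431.51.
At £90.00/mo: 49 payments (last £16.62); total interest £1,186.62.
Interest saved = £1,431.51 − £1,186.62 = £244.89.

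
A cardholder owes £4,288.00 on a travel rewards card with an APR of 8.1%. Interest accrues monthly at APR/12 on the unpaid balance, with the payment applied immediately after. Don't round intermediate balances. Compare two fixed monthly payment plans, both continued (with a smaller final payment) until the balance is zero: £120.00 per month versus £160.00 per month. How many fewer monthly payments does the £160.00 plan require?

Monthly rate r = 8.1%/12 = 0.675% = 0.00675.
At £120.00/mo: n = ⌈−ln(1 − rB₀/P)/ln(1+r)⌉ = 42 payments (last £3.52); total interest = total paid − £4,288.00 = £635.52.
At £160.00/mo: 30 payments (last £106.12); total interest £458.12.
Payments saved = 42 − 30 = 12.

12 fewer payments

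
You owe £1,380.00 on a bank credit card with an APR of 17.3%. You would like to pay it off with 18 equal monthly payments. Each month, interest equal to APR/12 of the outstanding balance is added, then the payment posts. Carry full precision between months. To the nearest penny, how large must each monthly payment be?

Monthly rate r = 17.3%/12 = 1.44167% = 0.0144167.
Level-payment amortization: P = B₀·r / (1 − (1+r)^(−n)) = 1380.00·0.0144167 / (1 − 1.01442^(−18)).
Denominator 1 − (1+r)^(−18) = 0.227132166.
P = 19.895 / 0.227132166 ≈ 87.59.

£87.59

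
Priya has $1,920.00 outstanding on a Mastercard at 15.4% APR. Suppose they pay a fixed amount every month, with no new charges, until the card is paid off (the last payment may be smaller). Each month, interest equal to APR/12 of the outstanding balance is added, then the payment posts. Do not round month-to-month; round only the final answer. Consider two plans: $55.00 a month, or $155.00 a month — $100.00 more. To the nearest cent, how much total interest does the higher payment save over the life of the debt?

Monthly rate r = 15.4%/12 = 1.28333% = 0.0128333.
At $55.00/mo: n = ⌈−ln(1 − rB₀/P)/ln(1+r)⌉ = 47 payments (last $32.99); total interest = total paid − $1,920.00 = $642.99.
At $155.00/mo: 14 payments (last $89.62); total interest $184.62.
Interest saved = $642.99 − $184.62 = $458.37.

$458.37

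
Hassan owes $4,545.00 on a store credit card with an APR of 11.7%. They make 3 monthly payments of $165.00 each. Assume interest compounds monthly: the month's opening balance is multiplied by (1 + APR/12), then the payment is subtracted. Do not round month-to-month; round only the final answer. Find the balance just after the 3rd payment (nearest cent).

Monthly rate r = 11.7%/12 = 0.975% = 0.00975.
Each month: B ← B·(1+r) − $165.00.
Month 1: interest $44.31; balance after payment $4,424.31.
Month 2: interest $43.14; balance after payment $4,302.45.
Month 3: interest $41.95; balance after payment $4,179.40.

$4,179.40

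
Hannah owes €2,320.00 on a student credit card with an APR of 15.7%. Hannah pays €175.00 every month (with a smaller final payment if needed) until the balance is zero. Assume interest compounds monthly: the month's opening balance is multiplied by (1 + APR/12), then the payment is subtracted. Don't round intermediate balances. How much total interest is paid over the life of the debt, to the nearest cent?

€244.87

Monthly rate r = 15.7%/12 = 1.30833% = 0.0130833.
Payoff takes n = ⌈−ln(1 − rB₀/P)/ln(1+r)⌉ = ⌈14.655⌉ = 15 payments; the last is €114.87.
Total paid = 14·€175.00 + €114.87 = €2,564.87.
Total interest = total paid − principal = €2,564.87 − €2,320.00 = €244.87.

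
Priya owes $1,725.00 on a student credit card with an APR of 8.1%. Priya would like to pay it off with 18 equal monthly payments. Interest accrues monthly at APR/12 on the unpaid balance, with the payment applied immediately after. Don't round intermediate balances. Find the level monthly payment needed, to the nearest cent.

$102.10

Monthly rate r = 8.1%/12 = 0.675% = 0.00675.
Level-payment amortization: P = B₀·r / (1 − (1+r)^(−n)) = 1725.00·0.00675 / (1 − 1.00675^(−18)).
Denominator 1 − (1+r)^(−18) = 0.114047351.
P = 11.6438 / 0.114047351 ≈ 102.10.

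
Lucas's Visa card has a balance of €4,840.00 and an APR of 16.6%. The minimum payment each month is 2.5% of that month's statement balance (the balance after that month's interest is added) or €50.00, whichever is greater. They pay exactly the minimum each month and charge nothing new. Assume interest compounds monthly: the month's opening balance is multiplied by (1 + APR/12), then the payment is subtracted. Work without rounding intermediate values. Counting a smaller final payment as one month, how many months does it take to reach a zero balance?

Monthly rate r = 16.6%/12 = 1.38333% = 0.0138333.
While 2.5% of the post-interest balance exceeds €50.00, each month B ← (B·(1+r))·(1 − 0.025), i.e. B shrinks by the factor (1+r)·0.975 = 0.98849.
This holds for months 1–78. Entering month 79 the balance is €1,961.54; 2.5% of the post-interest balance is now below €50.00, so the flat €50.00 minimum applies from here.
From month 79 a fixed €50.00 at rate r clears €1,961.54 in 57 more payments. Total: 78 + 57 = 135 months.

135 months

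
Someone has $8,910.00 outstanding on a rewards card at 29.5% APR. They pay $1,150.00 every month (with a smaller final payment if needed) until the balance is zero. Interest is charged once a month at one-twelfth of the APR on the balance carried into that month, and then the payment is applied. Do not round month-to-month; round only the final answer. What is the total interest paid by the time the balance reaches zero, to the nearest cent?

$1,098.39

Monthly rate r = 29.5%/12 = 2.45833% = 0.0245833.
Payoff takes n = ⌈−ln(1 − rB₀/P)/ln(1+r)⌉ = ⌈8.700⌉ = 9 payments; the last is $808.39.
Total paid = 8·$1,150.00 + $808.39 = $10,008.39.
Total interest = total paid − principal = $10,008.39 − $8,910.00 = $1,098.39.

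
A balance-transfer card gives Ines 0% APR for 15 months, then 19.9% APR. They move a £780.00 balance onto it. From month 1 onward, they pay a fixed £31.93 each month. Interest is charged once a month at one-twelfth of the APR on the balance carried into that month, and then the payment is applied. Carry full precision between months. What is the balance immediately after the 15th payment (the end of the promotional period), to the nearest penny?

£301.05

Promo months 1–15 at r₀ = 0%/12 = 0; months 16+ at r₁ = 19.9%/12 = 0.0165833.
After month 15 (no interest yet): B = £780.00 − 15·£31.93 = £301.05.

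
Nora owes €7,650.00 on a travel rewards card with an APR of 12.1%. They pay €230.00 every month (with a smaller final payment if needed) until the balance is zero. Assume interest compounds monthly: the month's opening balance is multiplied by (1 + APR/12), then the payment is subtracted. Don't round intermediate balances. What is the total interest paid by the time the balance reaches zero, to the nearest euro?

€1,716

Monthly rate r = 12.1%/12 = 1.00833% = 0.0100833.
Payoff takes n = ⌈−ln(1 − rB₀/P)/ln(1+r)⌉ = ⌈40.720⌉ = 41 payments; the last is €165.91.
Total paid = 40·€230.00 + €165.91 = €9,365.91.
Total interest = total paid − principal = €9,365.91 − €7,650.00 = €1,715.91.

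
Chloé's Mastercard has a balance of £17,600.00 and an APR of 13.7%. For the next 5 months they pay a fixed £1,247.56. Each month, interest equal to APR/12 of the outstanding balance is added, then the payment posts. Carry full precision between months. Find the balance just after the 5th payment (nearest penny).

£12,246.00

Monthly rate r = 13.7%/12 = 1.14167% = 0.0114167.
Each month: B ← B·(1+r) − £1,247.56.
Month 1: interest £200.93; balance after payment £16,553.37.
Month 2: interest £188.98; balance after payment £15,494.80.
Month 3: interest £176.90; balance after payment £14,424.14.
Month 4: interest £164.68; balance after payment £13,341.25.
Month 5: interest £152.31; balance after payment £12,246.00.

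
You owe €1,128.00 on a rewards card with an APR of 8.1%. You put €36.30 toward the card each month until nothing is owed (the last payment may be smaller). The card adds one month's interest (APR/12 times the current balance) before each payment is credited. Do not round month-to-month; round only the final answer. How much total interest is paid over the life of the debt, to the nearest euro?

Monthly rate r = 8.1%/12 = 0.675% = 0.00675.
Payoff takes n = ⌈−ln(1 − rB₀/P)/ln(1+r)⌉ = ⌈34.993⌉ = 35 payments; the last is €36.04.
Total paid = 34·€36.30 + €36.04 = €1,270.24.
Total interest = total paid − principal = €1,270.24 − €1,128.00 = €142.24.

€142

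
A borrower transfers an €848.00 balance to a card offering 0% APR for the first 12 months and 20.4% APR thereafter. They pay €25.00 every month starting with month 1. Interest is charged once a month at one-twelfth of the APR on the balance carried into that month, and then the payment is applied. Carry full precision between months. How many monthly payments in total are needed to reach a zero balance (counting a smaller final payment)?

40 months

Promo months 1–12 at r₀ = 0%/12 = 0; months 13+ at r₁ = 20.4%/12 = 0.017.
After month 12 (no interest yet): B = €848.00 − 12·€25.00 = €548.00.
Then at r₁ with €25.00/mo: n₂ = −ln(1 − r₁·B/P)/ln(1+r₁) ≈ 27.66 → 28 more payments.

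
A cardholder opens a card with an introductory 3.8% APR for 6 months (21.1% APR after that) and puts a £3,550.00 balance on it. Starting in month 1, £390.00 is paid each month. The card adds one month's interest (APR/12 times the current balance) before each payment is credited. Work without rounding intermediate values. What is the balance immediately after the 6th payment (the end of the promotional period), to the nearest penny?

Promo months 1–6 at r₀ = 3.8%/12 = 0.00316667; months 7+ at r₁ = 21.1%/12 = 0.0175833.
After month 6: iterate B ← B·(1+r₀) − £390.00 for 6 months → £1,259.38.

£1,259.38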